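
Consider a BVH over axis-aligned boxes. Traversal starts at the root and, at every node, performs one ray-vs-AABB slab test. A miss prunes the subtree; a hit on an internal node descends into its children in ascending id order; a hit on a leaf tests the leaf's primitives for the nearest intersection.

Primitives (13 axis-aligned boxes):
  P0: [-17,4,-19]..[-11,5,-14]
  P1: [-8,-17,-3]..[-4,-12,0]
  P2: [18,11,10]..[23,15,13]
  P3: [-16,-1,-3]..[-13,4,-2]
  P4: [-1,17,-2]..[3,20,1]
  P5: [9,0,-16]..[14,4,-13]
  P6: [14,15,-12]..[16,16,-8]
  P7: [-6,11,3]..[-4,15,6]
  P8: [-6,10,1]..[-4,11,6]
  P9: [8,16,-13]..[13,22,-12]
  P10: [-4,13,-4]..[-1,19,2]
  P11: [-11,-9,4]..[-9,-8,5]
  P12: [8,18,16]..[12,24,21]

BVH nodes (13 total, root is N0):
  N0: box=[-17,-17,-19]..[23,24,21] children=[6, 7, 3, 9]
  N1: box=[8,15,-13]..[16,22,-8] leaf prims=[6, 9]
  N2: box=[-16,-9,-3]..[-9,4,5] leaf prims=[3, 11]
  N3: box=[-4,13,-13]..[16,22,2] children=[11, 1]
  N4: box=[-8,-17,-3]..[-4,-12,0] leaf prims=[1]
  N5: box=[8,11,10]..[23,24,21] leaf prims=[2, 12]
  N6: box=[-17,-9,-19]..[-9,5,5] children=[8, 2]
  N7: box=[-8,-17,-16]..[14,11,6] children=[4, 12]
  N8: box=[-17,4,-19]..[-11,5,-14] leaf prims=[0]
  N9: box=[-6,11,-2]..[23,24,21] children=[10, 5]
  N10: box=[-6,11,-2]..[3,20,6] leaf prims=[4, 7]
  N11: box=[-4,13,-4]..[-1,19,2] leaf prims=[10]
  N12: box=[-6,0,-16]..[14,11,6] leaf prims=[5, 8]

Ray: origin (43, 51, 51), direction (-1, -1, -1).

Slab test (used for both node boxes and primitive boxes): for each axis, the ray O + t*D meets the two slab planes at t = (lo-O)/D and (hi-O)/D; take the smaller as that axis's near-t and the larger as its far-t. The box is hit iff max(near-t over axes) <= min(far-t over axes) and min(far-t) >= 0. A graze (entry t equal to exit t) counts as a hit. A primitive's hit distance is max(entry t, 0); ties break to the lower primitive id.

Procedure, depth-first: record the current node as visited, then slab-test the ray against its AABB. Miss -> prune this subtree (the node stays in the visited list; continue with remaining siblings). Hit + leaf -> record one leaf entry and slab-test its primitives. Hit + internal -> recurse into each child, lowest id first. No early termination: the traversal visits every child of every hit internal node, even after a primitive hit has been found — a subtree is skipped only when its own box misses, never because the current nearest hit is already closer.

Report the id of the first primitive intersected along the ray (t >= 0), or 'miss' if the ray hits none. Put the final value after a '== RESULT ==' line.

Traverse from the root:
N0 x:[20,60] y:[27,68] z:[30,70] -> hit [30,60], descend [3, 6, 7, 9]
  N3 x:[27,47] y:[29,38] z:[49,64] -> miss, prune
  N6 x:[52,60] y:[46,60] z:[46,70] -> hit [52,60], descend [2, 8]
    N2 x:[52,59] y:[47,60] z:[46,54] -> hit [52,54] leaf, test {P3(miss), P11(miss)}
    N8 x:[54,60] y:[46,47] z:[65,70] -> miss, prune
  N7 x:[29,51] y:[40,68] z:[45,67] -> hit [45,51], descend [4, 12]
    N4 x:[47,51] y:[63,68] z:[51,54] -> miss, prune
    N12 x:[29,49] y:[40,51] z:[45,67] -> hit [45,49] leaf, test {P5(miss), P8(miss)}
  N9 x:[20,49] y:[27,40] z:[30,53] -> hit [30,40], descend [5, 10]
    N5 x:[20,35] y:[27,40] z:[30,41] -> hit [30,35] leaf, test {P2(miss), P12@t=31}
    N10 x:[40,49] y:[31,40] z:[45,53] -> miss, prune

order=[0, 3, 6, 2, 8, 7, 4, 12, 9, 5, 10]  |boxes|=11  |leaves|=3  hit=P12

== RESULT ==
12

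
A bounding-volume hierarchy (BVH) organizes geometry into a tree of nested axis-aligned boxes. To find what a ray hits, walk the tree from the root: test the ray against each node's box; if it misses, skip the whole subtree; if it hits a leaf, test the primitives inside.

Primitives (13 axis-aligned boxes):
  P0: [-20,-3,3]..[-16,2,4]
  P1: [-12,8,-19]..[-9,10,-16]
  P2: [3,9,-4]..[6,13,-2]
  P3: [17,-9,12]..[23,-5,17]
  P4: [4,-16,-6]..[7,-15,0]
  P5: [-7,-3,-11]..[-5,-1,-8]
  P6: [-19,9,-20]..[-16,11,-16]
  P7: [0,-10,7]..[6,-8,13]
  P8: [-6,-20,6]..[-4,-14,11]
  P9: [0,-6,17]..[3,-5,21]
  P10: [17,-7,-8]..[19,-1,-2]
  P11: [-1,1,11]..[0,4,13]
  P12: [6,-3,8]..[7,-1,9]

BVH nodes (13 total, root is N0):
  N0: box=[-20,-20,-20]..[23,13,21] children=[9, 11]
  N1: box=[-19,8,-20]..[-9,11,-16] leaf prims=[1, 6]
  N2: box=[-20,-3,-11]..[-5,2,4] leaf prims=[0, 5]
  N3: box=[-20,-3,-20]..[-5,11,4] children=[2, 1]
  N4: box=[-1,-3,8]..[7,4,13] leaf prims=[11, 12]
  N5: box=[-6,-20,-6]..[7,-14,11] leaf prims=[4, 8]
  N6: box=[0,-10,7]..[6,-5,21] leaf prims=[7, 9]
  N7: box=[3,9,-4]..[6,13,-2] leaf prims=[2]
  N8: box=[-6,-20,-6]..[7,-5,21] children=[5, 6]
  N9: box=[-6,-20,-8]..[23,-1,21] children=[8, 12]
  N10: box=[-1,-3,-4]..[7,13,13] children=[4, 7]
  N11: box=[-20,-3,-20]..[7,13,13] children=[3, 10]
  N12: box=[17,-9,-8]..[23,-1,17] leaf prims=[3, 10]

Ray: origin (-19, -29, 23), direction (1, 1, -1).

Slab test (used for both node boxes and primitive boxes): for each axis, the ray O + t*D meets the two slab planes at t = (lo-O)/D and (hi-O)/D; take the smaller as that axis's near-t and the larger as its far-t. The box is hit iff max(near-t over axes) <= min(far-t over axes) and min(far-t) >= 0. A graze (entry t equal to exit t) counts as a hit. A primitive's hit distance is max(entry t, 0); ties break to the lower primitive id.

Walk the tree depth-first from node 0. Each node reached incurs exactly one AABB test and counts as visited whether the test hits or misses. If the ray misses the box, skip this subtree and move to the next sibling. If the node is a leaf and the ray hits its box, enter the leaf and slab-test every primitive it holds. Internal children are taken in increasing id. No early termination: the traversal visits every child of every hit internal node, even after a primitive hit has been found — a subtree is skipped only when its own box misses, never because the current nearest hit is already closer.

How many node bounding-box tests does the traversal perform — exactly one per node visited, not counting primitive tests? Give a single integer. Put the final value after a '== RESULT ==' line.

Trace the traversal:
N0 x:[-1,42] y:[9,42] z:[2,43] -> hit [9,42], descend [9, 11]
  N9 x:[13,42] y:[9,28] z:[2,31] -> hit [13,28], descend [8, 12]
    N8 x:[13,26] y:[9,24] z:[2,29] -> hit [13,24], descend [5, 6]
      N5 x:[13,26] y:[9,15] z:[12,29] -> hit [13,15] leaf, test {P4(miss), P8@t=13}
      N6 x:[19,25] y:[19,24] z:[2,16] -> miss, prune
    N12 x:[36,42] y:[20,28] z:[6,31] -> miss, prune
  N11 x:[-1,26] y:[26,42] z:[10,43] -> hit [26,26], descend [3, 10]
    N3 x:[-1,14] y:[26,40] z:[19,43] -> miss, prune
    N10 x:[18,26] y:[26,42] z:[10,27] -> hit [26,26], descend [4, 7]
      N4 x:[18,26] y:[26,33] z:[10,15] -> miss, prune
      N7 x:[22,25] y:[38,42] z:[25,27] -> miss, prune

Visited [0, 9, 8, 5, 6, 12, 11, 3, 10, 4, 7]. Tests: 11 box, 1 leaf. Nearest: P8.

== RESULT ==
11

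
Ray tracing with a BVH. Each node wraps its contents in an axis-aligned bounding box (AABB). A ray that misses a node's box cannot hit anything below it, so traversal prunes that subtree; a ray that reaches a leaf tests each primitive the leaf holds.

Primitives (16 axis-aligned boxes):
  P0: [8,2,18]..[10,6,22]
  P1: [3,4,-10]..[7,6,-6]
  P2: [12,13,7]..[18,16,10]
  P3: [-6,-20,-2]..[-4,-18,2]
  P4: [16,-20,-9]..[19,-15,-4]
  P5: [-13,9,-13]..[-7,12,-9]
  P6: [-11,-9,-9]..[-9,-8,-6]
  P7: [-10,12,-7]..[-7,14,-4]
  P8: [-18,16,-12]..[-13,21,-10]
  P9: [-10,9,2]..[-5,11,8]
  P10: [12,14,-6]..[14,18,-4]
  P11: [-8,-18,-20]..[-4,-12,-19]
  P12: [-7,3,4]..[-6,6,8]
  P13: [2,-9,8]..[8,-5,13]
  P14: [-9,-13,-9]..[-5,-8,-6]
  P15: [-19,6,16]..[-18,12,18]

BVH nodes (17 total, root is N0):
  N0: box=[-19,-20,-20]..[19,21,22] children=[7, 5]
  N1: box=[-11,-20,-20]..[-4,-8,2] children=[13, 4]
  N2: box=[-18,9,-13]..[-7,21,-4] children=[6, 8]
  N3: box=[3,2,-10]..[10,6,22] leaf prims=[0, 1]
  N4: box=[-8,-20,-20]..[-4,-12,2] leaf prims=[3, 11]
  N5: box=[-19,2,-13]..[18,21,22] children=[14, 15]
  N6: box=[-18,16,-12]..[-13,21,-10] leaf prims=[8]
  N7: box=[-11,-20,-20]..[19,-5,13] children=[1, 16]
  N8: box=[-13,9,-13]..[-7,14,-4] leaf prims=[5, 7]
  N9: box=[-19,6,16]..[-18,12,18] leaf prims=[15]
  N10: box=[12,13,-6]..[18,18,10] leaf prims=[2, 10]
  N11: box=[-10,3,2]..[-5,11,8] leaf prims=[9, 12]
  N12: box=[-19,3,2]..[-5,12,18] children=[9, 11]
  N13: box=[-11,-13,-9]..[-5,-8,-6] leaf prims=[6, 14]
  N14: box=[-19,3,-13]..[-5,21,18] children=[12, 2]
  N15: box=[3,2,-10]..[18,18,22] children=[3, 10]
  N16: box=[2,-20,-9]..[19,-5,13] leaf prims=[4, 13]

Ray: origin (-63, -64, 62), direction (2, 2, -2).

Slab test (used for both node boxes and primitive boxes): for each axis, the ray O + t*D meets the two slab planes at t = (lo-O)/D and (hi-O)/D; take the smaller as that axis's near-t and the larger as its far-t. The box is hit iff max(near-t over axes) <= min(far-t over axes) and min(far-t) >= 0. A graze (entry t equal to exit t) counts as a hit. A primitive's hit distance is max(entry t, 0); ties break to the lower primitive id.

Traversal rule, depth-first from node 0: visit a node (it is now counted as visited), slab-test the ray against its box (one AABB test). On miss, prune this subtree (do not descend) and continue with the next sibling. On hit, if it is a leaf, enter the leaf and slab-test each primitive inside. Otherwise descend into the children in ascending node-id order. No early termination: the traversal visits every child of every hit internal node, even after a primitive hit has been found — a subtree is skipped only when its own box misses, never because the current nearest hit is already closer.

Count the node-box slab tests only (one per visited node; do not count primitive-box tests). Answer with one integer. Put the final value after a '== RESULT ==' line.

Traverse from the root:
N0 x:[22,41] y:[22,85/2] z:[20,41] -> hit [22,41], descend [5, 7]
  N5 x:[22,81/2] y:[33,85/2] z:[20,75/2] -> hit [33,75/2], descend [14, 15]
    N14 x:[22,29] y:[67/2,85/2] z:[22,75/2] -> miss, prune
    N15 x:[33,81/2] y:[33,41] z:[20,36] -> hit [33,36], descend [3, 10]
      N3 x:[33,73/2] y:[33,35] z:[20,36] -> hit [33,35] leaf, test {P0(miss), P1@t=34}
      N10 x:[75/2,81/2] y:[77/2,41] z:[26,34] -> miss, prune
  N7 x:[26,41] y:[22,59/2] z:[49/2,41] -> hit [26,59/2], descend [1, 16]
    N1 x:[26,59/2] y:[22,28] z:[30,41] -> miss, prune
    N16 x:[65/2,41] y:[22,59/2] z:[49/2,71/2] -> miss, prune

Summary -> nodes [0, 5, 14, 15, 3, 10, 7, 1, 16]; box-tests=9; leaf-entries=1; first=P1

== RESULT ==
9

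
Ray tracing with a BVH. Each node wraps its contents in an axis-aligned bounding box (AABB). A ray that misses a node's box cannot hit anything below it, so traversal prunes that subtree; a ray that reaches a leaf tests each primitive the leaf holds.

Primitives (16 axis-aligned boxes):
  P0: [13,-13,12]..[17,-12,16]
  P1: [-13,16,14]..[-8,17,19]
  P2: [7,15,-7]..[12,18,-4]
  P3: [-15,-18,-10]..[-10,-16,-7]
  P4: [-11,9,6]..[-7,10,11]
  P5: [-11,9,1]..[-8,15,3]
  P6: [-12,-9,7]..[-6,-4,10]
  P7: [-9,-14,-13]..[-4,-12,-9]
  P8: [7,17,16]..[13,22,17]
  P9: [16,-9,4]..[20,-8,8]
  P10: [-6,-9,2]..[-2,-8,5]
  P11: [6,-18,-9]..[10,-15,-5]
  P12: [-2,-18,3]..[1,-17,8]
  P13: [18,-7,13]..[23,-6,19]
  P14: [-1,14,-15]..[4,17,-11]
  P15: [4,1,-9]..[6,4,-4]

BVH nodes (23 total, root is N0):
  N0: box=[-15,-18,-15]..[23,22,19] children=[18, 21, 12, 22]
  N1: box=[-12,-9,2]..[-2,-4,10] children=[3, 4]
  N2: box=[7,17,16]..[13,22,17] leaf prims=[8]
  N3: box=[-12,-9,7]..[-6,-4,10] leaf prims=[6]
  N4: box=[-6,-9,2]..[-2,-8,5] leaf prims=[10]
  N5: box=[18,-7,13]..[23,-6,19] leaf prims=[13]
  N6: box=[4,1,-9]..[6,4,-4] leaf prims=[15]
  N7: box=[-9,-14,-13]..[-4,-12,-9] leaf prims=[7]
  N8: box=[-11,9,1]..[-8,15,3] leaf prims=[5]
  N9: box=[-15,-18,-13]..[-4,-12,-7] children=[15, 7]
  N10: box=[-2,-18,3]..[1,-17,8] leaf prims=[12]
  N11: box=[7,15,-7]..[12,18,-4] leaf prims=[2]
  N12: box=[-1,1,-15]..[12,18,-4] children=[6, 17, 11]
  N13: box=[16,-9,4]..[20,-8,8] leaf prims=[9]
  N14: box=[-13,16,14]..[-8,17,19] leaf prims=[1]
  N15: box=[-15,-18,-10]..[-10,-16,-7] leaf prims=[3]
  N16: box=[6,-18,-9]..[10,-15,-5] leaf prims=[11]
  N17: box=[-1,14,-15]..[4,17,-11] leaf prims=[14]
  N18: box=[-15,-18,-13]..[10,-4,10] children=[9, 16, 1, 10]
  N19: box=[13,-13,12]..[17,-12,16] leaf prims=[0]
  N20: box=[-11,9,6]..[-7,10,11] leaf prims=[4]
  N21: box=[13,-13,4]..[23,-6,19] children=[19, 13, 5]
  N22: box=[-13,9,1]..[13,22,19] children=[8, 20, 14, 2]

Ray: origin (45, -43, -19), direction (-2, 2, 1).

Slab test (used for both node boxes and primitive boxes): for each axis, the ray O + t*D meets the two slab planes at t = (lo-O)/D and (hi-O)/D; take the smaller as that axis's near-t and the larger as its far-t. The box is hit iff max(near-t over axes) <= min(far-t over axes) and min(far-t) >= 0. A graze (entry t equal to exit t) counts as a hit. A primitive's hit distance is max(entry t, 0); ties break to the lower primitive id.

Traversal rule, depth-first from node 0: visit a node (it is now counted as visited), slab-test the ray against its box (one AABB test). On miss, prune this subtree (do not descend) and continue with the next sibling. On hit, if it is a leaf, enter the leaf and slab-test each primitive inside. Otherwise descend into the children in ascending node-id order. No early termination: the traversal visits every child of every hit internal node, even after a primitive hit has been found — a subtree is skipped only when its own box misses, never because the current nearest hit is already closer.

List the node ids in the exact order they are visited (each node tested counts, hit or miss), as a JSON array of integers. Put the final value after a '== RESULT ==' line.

Trace the traversal:
N0 x:[11,30] y:[25/2,65/2] z:[4,38] -> hit [25/2,30], descend [12, 18, 21, 22]
  N12 x:[33/2,23] y:[22,61/2] z:[4,15] -> miss, prune
  N18 x:[35/2,30] y:[25/2,39/2] z:[6,29] -> hit [35/2,39/2], descend [1, 9, 10, 16]
    N1 x:[47/2,57/2] y:[17,39/2] z:[21,29] -> miss, prune
    N9 x:[49/2,30] y:[25/2,31/2] z:[6,12] -> miss, prune
    N10 x:[22,47/2] y:[25/2,13] z:[22,27] -> miss, prune
    N16 x:[35/2,39/2] y:[25/2,14] z:[10,14] -> miss, prune
  N21 x:[11,16] y:[15,37/2] z:[23,38] -> miss, prune
  N22 x:[16,29] y:[26,65/2] z:[20,38] -> hit [26,29], descend [2, 8, 14, 20]
    N2 x:[16,19] y:[30,65/2] z:[35,36] -> miss, prune
    N8 x:[53/2,28] y:[26,29] z:[20,22] -> miss, prune
    N14 x:[53/2,29] y:[59/2,30] z:[33,38] -> miss, prune
    N20 x:[26,28] y:[26,53/2] z:[25,30] -> hit [26,53/2] leaf, test {P4@t=26}

Summary -> nodes [0, 12, 18, 1, 9, 10, 16, 21, 22, 2, 8, 14, 20]; box-tests=13; leaf-entries=1; first=P4

== RESULT ==
[0, 12, 18, 1, 9, 10, 16, 21, 22, 2, 8, 14, 20]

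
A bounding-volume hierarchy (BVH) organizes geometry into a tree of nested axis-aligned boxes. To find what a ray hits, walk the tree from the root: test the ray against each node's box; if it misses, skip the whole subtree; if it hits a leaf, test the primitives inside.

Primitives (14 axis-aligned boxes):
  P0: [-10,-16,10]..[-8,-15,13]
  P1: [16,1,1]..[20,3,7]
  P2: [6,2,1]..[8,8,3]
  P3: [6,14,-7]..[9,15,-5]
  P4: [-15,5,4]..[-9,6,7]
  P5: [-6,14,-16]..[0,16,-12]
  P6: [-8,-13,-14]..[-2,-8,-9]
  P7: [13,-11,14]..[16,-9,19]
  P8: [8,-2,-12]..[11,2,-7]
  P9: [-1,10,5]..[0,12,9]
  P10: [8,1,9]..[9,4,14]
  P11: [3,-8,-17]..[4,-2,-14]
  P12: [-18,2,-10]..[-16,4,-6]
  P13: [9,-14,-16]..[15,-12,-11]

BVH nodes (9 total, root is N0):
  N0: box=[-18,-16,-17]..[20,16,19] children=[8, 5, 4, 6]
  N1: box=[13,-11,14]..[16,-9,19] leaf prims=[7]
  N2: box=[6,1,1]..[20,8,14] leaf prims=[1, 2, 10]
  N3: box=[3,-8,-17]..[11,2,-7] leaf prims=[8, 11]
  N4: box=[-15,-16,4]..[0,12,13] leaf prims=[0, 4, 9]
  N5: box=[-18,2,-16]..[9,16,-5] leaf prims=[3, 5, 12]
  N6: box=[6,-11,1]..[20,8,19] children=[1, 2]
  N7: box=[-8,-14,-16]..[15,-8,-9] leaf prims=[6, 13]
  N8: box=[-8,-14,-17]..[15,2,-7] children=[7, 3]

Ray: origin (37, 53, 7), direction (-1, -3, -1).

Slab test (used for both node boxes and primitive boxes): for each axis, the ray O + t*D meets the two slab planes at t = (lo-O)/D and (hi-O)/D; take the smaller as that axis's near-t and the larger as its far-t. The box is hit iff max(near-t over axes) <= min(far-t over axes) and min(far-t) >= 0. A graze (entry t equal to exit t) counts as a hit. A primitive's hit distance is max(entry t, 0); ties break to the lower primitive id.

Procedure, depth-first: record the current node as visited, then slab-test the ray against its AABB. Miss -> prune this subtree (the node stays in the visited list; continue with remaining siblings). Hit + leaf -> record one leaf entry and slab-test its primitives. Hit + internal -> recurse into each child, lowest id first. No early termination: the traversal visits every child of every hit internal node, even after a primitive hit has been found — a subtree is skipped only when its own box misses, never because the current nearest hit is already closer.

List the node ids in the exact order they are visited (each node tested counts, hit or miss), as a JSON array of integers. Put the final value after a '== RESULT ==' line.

Walk:
N0 x:[17,55] y:[37/3,23] z:[-12,24] -> hit [17,23], descend [4, 5, 6, 8]
  N4 x:[37,52] y:[41/3,23] z:[-6,3] -> miss, prune
  N5 x:[28,55] y:[37/3,17] z:[12,23] -> miss, prune
  N6 x:[17,31] y:[15,64/3] z:[-12,6] -> miss, prune
  N8 x:[22,45] y:[17,67/3] z:[14,24] -> hit [22,67/3], descend [3, 7]
    N3 x:[26,34] y:[17,61/3] z:[14,24] -> miss, prune
    N7 x:[22,45] y:[61/3,67/3] z:[16,23] -> hit [22,67/3] leaf, test {P6(miss), P13@t=22}

order=[0, 4, 5, 6, 8, 3, 7]  |boxes|=7  |leaves|=1  hit=P13

== RESULT ==
[0, 4, 5, 6, 8, 3, 7]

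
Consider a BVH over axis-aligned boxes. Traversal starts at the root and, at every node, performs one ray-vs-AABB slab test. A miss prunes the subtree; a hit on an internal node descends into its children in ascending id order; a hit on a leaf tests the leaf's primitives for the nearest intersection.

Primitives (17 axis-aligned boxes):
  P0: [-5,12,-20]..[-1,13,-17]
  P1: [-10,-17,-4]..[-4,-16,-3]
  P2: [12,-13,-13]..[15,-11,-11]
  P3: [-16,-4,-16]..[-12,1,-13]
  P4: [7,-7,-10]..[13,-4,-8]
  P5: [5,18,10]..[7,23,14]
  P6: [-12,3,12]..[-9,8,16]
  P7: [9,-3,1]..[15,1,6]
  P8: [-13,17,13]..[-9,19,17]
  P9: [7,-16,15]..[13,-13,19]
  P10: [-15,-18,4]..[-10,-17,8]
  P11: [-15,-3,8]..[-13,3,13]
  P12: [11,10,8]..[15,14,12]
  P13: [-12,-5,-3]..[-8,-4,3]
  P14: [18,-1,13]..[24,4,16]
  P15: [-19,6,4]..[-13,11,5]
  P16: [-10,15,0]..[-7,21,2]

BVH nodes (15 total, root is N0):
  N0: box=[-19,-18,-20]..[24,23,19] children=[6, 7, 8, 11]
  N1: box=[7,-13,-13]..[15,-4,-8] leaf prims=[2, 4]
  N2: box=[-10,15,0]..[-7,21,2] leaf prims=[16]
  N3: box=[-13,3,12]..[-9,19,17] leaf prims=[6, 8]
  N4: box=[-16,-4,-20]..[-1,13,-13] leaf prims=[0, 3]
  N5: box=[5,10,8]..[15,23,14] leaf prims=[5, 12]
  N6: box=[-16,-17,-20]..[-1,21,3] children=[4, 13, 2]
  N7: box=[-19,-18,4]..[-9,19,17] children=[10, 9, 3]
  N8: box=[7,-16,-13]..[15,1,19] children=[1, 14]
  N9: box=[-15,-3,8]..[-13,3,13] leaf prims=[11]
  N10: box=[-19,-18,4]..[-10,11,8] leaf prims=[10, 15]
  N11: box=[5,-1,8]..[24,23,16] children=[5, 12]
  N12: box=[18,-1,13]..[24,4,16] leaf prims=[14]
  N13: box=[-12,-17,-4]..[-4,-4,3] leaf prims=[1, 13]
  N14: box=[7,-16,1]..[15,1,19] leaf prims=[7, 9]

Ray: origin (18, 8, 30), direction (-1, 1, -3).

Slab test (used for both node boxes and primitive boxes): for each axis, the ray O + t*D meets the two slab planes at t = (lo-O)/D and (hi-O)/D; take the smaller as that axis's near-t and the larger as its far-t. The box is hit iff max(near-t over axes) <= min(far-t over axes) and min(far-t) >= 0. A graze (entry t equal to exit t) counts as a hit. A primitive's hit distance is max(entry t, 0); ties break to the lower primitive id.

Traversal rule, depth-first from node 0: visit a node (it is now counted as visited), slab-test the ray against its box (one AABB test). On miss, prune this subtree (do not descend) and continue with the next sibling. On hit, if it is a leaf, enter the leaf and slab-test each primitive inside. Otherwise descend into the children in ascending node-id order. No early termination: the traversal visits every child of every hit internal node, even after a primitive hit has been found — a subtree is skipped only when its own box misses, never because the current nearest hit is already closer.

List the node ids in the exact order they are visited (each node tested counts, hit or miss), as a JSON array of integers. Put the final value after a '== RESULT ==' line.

Trace the traversal:
N0 x:[-6,37] y:[-26,15] z:[11/3,50/3] -> hit [11/3,15], descend [6, 7, 8, 11]
  N6 x:[19,34] y:[-25,13] z:[9,50/3] -> miss, prune
  N7 x:[27,37] y:[-26,11] z:[13/3,26/3] -> miss, prune
  N8 x:[3,11] y:[-24,-7] z:[11/3,43/3] -> miss, prune
  N11 x:[-6,13] y:[-9,15] z:[14/3,22/3] -> hit [14/3,22/3], descend [5, 12]
    N5 x:[3,13] y:[2,15] z:[16/3,22/3] -> hit [16/3,22/3] leaf, test {P5(miss), P12@t=6}
    N12 x:[-6,0] y:[-9,-4] z:[14/3,17/3] -> miss, prune

order=[0, 6, 7, 8, 11, 5, 12]  |boxes|=7  |leaves|=1  hit=P12

== RESULT ==
[0, 6, 7, 8, 11, 5, 12]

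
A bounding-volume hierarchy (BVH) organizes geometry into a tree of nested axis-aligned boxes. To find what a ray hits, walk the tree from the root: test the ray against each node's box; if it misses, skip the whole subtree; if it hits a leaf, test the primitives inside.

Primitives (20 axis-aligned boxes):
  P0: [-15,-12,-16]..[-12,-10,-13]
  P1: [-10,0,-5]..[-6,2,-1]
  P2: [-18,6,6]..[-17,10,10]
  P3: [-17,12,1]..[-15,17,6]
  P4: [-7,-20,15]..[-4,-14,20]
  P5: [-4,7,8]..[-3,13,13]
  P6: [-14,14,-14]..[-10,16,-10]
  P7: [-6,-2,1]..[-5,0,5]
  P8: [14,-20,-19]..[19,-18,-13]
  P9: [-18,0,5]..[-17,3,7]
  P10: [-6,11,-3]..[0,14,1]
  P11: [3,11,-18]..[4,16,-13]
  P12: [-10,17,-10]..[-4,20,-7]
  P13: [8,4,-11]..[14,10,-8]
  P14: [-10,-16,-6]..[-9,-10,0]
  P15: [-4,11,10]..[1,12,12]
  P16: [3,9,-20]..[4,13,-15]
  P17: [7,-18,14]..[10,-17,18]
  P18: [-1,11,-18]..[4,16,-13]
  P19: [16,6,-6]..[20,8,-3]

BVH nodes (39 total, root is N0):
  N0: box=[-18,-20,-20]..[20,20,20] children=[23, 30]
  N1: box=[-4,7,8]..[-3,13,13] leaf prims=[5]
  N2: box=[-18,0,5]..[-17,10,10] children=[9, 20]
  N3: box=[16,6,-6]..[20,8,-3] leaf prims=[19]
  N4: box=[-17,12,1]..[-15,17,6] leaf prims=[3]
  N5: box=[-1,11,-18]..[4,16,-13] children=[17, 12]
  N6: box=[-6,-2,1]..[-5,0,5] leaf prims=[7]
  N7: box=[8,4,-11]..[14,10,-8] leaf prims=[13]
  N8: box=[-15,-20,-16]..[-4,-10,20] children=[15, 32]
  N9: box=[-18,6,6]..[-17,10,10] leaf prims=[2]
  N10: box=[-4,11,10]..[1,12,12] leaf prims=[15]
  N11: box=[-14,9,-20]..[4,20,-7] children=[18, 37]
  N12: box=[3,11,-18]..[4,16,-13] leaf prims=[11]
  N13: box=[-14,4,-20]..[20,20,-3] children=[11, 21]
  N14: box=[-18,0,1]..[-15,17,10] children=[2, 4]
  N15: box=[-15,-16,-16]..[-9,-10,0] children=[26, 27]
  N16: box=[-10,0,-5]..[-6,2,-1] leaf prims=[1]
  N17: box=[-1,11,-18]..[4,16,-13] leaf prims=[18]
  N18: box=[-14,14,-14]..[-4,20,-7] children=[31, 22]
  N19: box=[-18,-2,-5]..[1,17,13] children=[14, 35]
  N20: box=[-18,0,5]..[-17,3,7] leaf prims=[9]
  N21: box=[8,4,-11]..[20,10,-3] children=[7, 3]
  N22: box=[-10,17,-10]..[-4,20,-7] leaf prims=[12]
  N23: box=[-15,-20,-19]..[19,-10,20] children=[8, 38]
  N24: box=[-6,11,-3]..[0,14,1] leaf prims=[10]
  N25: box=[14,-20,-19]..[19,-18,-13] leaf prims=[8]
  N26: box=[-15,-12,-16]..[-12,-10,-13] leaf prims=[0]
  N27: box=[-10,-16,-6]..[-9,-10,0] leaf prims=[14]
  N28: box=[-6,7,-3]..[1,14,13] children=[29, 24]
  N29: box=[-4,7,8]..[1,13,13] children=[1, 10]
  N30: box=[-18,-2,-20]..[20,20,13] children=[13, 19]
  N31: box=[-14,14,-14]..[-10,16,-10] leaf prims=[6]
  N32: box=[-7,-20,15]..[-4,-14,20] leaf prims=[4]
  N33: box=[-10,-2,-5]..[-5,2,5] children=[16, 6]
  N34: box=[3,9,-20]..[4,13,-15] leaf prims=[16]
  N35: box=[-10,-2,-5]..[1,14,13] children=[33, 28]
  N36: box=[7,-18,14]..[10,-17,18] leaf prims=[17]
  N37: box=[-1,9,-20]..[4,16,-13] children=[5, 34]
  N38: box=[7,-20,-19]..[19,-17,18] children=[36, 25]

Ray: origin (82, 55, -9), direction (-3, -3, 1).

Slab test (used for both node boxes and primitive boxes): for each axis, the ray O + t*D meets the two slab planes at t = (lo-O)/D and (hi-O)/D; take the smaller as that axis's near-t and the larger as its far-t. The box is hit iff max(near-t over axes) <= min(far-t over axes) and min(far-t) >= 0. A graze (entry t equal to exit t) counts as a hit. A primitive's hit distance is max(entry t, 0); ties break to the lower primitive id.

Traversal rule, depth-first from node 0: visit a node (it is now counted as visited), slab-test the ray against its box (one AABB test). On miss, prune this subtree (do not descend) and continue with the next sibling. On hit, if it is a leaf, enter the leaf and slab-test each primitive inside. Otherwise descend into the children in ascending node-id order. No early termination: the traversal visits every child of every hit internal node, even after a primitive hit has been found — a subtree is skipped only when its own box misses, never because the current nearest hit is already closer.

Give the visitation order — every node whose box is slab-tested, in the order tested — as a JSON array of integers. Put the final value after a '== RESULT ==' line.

Trace the traversal:
N0 x:[62/3,100/3] y:[35/3,25] z:[-11,29] -> hit [62/3,25], descend [23, 30]
  N23 x:[21,97/3] y:[65/3,25] z:[-10,29] -> hit [65/3,25], descend [8, 38]
    N8 x:[86/3,97/3] y:[65/3,25] z:[-7,29] -> miss, prune
    N38 x:[21,25] y:[24,25] z:[-10,27] -> hit [24,25], descend [25, 36]
      N25 x:[21,68/3] y:[73/3,25] z:[-10,-4] -> miss, prune
      N36 x:[24,25] y:[24,73/3] z:[23,27] -> hit [24,73/3] leaf, test {P17@t=24}
  N30 x:[62/3,100/3] y:[35/3,19] z:[-11,22] -> miss, prune

order=[0, 23, 8, 38, 25, 36, 30]  |boxes|=7  |leaves|=1  hit=P17

== RESULT ==
[0, 23, 8, 38, 25, 36, 30]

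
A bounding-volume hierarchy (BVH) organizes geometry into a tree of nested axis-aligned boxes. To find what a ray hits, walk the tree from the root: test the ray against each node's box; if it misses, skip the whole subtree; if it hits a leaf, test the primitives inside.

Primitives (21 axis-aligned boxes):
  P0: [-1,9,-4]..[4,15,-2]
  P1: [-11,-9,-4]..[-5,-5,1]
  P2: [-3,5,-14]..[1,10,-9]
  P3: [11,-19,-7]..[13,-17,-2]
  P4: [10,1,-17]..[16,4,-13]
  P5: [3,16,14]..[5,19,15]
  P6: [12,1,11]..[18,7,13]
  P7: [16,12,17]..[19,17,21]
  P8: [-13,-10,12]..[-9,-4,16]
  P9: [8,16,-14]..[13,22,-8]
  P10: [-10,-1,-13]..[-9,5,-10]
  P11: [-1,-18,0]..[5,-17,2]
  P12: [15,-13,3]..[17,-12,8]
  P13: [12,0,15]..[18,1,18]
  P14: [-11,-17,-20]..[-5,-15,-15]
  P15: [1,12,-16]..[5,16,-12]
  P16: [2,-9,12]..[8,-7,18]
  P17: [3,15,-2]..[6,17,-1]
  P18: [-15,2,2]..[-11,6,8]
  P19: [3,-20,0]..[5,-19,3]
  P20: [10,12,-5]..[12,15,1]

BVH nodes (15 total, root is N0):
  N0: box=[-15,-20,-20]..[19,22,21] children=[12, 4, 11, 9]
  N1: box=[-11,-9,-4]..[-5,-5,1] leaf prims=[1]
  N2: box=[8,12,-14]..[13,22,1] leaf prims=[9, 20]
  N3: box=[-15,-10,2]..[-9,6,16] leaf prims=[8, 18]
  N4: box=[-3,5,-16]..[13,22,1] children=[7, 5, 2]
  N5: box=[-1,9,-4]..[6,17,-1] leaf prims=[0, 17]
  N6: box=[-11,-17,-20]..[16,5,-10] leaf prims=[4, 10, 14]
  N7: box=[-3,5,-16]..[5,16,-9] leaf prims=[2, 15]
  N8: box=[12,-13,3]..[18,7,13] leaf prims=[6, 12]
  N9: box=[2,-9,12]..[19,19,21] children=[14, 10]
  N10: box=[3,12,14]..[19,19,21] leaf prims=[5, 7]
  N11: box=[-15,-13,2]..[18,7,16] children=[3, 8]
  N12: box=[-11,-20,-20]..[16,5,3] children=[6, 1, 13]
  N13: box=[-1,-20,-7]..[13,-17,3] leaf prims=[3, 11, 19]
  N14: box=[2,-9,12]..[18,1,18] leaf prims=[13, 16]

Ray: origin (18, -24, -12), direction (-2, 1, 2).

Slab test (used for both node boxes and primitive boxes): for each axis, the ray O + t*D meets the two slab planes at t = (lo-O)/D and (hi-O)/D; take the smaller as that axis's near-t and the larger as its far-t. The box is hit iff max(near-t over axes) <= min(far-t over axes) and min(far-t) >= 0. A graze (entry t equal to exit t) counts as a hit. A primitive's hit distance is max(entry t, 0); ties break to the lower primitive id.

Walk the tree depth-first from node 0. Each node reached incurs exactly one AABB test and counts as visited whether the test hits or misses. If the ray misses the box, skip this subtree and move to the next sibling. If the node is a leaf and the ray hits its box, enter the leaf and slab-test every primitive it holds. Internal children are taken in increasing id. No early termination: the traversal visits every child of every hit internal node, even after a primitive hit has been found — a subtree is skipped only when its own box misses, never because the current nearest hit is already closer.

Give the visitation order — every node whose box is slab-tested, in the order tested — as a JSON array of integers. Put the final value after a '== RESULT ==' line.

Walk:
N0 x:[-1/2,33/2] y:[4,46] z:[-4,33/2] -> hit [4,33/2], descend [4, 9, 11, 12]
  N4 x:[5/2,21/2] y:[29,46] z:[-2,13/2] -> miss, prune
  N9 x:[-1/2,8] y:[15,43] z:[12,33/2] -> miss, prune
  N11 x:[0,33/2] y:[11,31] z:[7,14] -> hit [11,14], descend [3, 8]
    N3 x:[27/2,33/2] y:[14,30] z:[7,14] -> hit [14,14] leaf, test {P8@t=14, P18(miss)}
    N8 x:[0,3] y:[11,31] z:[15/2,25/2] -> miss, prune
  N12 x:[1,29/2] y:[4,29] z:[-4,15/2] -> hit [4,15/2], descend [1, 6, 13]
    N1 x:[23/2,29/2] y:[15,19] z:[4,13/2] -> miss, prune
    N6 x:[1,29/2] y:[7,29] z:[-4,1] -> miss, prune
    N13 x:[5/2,19/2] y:[4,7] z:[5/2,15/2] -> hit [4,7] leaf, test {P3(miss), P11@t=13/2, P19(miss)}

10 AABB tests over nodes [0, 4, 9, 11, 3, 8, 12, 1, 6, 13]; 2 leaves entered; closest P11.

== RESULT ==
[0, 4, 9, 11, 3, 8, 12, 1, 6, 13]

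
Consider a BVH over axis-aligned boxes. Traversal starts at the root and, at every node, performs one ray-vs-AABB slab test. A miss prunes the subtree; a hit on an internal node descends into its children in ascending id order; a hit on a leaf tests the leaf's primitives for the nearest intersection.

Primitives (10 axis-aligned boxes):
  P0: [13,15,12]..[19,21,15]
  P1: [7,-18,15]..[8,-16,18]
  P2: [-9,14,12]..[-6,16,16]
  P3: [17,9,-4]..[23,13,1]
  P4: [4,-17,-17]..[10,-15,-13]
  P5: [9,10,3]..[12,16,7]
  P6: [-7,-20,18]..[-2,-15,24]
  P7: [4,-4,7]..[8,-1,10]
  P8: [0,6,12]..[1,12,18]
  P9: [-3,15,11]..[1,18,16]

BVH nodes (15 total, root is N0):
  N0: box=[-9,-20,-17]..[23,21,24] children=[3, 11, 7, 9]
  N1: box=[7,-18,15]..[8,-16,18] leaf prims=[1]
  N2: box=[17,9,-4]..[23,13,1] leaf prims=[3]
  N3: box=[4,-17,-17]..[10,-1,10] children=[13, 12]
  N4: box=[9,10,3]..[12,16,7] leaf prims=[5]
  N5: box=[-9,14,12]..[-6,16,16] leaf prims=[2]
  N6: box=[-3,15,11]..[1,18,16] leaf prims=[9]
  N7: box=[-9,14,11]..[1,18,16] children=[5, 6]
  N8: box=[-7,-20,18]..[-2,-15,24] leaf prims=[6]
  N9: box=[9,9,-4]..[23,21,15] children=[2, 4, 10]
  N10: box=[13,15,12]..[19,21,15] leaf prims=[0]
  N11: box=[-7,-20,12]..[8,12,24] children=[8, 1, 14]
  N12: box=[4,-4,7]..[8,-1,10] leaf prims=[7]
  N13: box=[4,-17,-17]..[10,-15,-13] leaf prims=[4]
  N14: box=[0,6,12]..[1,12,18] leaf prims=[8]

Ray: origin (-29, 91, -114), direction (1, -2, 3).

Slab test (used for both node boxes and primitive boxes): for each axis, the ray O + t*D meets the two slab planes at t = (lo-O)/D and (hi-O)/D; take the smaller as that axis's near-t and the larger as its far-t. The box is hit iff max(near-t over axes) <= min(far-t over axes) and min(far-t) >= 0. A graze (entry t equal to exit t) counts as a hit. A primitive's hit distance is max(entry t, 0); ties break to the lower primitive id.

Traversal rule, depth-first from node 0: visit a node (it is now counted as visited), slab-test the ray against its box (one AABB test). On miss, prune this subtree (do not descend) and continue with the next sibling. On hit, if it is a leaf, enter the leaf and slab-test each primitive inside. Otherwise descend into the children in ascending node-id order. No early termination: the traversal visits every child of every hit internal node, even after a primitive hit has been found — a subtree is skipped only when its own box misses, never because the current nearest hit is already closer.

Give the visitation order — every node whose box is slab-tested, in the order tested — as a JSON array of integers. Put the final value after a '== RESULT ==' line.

Walk:
N0 x:[20,52] y:[35,111/2] z:[97/3,46] -> hit [35,46], descend [3, 7, 9, 11]
  N3 x:[33,39] y:[46,54] z:[97/3,124/3] -> miss, prune
  N7 x:[20,30] y:[73/2,77/2] z:[125/3,130/3] -> miss, prune
  N9 x:[38,52] y:[35,41] z:[110/3,43] -> hit [38,41], descend [2, 4, 10]
    N2 x:[46,52] y:[39,41] z:[110/3,115/3] -> miss, prune
    N4 x:[38,41] y:[75/2,81/2] z:[39,121/3] -> hit [39,121/3] leaf, test {P5@t=39}
    N10 x:[42,48] y:[35,38] z:[42,43] -> miss, prune
  N11 x:[22,37] y:[79/2,111/2] z:[42,46] -> miss, prune

order=[0, 3, 7, 9, 2, 4, 10, 11]  |boxes|=8  |leaves|=1  hit=P5

== RESULT ==
[0, 3, 7, 9, 2, 4, 10, 11]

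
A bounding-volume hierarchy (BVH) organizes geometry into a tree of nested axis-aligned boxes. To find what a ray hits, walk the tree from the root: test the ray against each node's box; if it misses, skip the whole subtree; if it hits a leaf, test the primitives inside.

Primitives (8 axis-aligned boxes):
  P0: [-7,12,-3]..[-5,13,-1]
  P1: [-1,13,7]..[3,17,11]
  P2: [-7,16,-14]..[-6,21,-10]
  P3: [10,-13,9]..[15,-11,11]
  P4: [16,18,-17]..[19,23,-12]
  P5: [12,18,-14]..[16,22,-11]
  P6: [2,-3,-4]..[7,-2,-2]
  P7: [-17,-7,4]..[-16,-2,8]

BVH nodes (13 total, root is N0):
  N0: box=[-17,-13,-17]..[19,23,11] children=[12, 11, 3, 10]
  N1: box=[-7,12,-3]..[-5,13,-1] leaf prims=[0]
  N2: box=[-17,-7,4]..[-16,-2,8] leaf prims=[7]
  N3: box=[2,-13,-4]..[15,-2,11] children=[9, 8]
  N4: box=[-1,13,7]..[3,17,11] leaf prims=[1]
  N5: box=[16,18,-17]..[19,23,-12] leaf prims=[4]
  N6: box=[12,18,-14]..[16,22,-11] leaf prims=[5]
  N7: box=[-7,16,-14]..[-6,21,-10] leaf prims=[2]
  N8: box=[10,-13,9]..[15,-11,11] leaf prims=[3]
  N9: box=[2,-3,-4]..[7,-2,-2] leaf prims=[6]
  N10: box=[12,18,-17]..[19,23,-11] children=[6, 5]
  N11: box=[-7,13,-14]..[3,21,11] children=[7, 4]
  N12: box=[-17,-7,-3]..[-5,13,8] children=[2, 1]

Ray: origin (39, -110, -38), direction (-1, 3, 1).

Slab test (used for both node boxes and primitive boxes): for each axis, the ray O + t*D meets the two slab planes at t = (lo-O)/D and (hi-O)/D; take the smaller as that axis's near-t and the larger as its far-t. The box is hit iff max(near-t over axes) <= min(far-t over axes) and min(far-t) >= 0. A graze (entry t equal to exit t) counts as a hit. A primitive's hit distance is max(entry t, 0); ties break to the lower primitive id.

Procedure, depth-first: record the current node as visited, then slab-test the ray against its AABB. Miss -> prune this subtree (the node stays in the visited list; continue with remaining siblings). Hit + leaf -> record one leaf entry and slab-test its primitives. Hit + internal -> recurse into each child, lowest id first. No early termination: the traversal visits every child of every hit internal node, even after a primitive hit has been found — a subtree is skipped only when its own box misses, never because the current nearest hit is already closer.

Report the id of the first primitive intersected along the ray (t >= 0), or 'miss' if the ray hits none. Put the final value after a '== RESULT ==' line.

Walk:
N0 x:[20,56] y:[97/3,133/3] z:[21,49] -> hit [97/3,133/3], descend [3, 10, 11, 12]
  N3 x:[24,37] y:[97/3,36] z:[34,49] -> hit [34,36], descend [8, 9]
    N8 x:[24,29] y:[97/3,33] z:[47,49] -> miss, prune
    N9 x:[32,37] y:[107/3,36] z:[34,36] -> hit [107/3,36] leaf, test {P6@t=107/3}
  N10 x:[20,27] y:[128/3,133/3] z:[21,27] -> miss, prune
  N11 x:[36,46] y:[41,131/3] z:[24,49] -> hit [41,131/3], descend [4, 7]
    N4 x:[36,40] y:[41,127/3] z:[45,49] -> miss, prune
    N7 x:[45,46] y:[42,131/3] z:[24,28] -> miss, prune
  N12 x:[44,56] y:[103/3,41] z:[35,46] -> miss, prune

9 AABB tests over nodes [0, 3, 8, 9, 10, 11, 4, 7, 12]; 1 leaf entered; closest P6.

== RESULT ==
6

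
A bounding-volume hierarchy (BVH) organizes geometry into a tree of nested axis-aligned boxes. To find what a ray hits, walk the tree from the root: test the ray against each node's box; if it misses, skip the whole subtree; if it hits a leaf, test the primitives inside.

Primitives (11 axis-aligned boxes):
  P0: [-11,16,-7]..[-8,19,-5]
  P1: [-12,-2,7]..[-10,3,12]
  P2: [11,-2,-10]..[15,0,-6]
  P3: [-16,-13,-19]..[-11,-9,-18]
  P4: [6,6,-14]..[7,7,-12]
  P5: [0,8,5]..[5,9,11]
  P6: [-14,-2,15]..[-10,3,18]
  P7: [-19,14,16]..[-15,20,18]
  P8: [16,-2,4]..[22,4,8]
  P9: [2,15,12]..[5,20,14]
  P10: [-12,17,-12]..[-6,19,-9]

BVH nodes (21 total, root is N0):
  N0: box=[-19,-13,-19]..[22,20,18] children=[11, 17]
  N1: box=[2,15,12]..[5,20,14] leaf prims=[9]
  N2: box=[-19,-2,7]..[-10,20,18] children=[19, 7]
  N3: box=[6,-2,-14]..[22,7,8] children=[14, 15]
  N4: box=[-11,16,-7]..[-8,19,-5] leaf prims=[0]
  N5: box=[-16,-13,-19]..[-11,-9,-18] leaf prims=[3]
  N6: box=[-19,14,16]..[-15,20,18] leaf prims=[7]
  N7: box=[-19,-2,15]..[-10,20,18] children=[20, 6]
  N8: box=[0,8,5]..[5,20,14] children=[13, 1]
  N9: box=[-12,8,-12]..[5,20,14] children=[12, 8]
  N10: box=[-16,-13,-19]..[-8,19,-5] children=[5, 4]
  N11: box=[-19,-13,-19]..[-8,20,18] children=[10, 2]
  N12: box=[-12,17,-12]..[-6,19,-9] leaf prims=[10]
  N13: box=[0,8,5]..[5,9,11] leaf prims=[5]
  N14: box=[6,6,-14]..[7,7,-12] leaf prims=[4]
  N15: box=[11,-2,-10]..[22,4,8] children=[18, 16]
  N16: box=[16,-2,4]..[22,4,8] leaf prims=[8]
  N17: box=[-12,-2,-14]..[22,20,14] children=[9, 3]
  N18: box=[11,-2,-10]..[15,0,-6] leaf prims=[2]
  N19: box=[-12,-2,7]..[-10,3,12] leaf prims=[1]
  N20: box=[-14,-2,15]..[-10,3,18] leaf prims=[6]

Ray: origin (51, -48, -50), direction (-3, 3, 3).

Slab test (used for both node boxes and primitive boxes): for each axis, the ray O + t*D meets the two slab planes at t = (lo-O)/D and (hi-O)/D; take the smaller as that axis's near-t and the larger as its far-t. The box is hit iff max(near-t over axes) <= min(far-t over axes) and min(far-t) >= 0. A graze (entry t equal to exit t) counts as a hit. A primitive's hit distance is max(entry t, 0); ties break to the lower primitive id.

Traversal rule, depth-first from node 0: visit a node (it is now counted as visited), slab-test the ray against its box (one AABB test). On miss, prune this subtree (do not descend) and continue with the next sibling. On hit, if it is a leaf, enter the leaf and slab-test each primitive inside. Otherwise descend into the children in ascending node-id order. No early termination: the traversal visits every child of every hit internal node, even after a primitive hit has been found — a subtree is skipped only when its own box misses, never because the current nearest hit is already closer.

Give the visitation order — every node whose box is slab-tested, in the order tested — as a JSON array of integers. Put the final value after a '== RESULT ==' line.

Trace the traversal:
N0 x:[29/3,70/3] y:[35/3,68/3] z:[31/3,68/3] -> hit [35/3,68/3], descend [11, 17]
  N11 x:[59/3,70/3] y:[35/3,68/3] z:[31/3,68/3] -> hit [59/3,68/3], descend [2, 10]
    N2 x:[61/3,70/3] y:[46/3,68/3] z:[19,68/3] -> hit [61/3,68/3], descend [7, 19]
      N7 x:[61/3,70/3] y:[46/3,68/3] z:[65/3,68/3] -> hit [65/3,68/3], descend [6, 20]
        N6 x:[22,70/3] y:[62/3,68/3] z:[22,68/3] -> hit [22,68/3] leaf, test {P7@t=22}
        N20 x:[61/3,65/3] y:[46/3,17] z:[65/3,68/3] -> miss, prune
      N19 x:[61/3,21] y:[46/3,17] z:[19,62/3] -> miss, prune
    N10 x:[59/3,67/3] y:[35/3,67/3] z:[31/3,15] -> miss, prune
  N17 x:[29/3,21] y:[46/3,68/3] z:[12,64/3] -> hit [46/3,21], descend [3, 9]
    N3 x:[29/3,15] y:[46/3,55/3] z:[12,58/3] -> miss, prune
    N9 x:[46/3,21] y:[56/3,68/3] z:[38/3,64/3] -> hit [56/3,21], descend [8, 12]
      N8 x:[46/3,17] y:[56/3,68/3] z:[55/3,64/3] -> miss, prune
      N12 x:[19,21] y:[65/3,67/3] z:[38/3,41/3] -> miss, prune

order=[0, 11, 2, 7, 6, 20, 19, 10, 17, 3, 9, 8, 12]  |boxes|=13  |leaves|=1  hit=P7

== RESULT ==
[0, 11, 2, 7, 6, 20, 19, 10, 17, 3, 9, 8, 12]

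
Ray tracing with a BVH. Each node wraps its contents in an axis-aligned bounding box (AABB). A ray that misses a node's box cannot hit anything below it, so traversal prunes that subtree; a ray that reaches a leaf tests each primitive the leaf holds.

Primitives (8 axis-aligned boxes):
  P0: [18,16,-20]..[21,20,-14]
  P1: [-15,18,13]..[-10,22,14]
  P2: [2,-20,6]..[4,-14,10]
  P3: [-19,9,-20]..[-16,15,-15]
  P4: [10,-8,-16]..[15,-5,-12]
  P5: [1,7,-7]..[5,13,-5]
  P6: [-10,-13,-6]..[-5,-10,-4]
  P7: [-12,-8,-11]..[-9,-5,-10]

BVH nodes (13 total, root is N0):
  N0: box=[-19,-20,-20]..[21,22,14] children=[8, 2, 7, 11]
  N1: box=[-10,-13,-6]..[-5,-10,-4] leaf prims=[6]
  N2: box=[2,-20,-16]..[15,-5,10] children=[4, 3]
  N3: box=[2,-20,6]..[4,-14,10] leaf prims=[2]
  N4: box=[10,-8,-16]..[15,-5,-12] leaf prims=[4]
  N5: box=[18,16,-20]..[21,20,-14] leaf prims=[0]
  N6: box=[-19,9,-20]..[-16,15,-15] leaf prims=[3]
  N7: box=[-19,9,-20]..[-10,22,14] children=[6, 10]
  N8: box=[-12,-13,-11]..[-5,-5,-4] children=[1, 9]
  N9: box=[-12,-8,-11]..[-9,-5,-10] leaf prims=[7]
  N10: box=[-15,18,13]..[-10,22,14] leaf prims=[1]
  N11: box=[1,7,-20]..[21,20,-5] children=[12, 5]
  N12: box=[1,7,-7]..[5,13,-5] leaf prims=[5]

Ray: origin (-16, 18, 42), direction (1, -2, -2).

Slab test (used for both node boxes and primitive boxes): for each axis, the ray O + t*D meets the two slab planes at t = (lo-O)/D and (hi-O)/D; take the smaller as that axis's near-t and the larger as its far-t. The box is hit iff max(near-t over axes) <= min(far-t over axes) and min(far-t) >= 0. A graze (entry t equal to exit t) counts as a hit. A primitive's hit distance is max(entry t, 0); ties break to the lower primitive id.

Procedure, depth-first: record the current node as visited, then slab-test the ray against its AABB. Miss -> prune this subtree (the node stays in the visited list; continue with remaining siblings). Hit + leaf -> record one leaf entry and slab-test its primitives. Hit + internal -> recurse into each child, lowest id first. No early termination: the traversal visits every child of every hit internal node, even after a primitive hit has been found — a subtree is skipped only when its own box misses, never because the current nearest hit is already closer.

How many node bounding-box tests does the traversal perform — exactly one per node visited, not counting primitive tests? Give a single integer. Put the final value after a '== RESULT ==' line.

Traverse from the root:
N0 x:[-3,37] y:[-2,19] z:[14,31] -> hit [14,19], descend [2, 7, 8, 11]
  N2 x:[18,31] y:[23/2,19] z:[16,29] -> hit [18,19], descend [3, 4]
    N3 x:[18,20] y:[16,19] z:[16,18] -> hit [18,18] leaf, test {P2@t=18}
    N4 x:[26,31] y:[23/2,13] z:[27,29] -> miss, prune
  N7 x:[-3,6] y:[-2,9/2] z:[14,31] -> miss, prune
  N8 x:[4,11] y:[23/2,31/2] z:[23,53/2] -> miss, prune
  N11 x:[17,37] y:[-1,11/2] z:[47/2,31] -> miss, prune

order=[0, 2, 3, 4, 7, 8, 11]  |boxes|=7  |leaves|=1  hit=P2

== RESULT ==
7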